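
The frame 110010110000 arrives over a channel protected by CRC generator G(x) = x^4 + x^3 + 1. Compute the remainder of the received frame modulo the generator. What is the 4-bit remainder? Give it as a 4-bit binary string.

Modulo-2 division of 110010110000 by 11001:
  pos 0: 11001 XOR 11001 = 00000
  pos 6: 11000 XOR 11001 = 00001
Remainder = 0010 (nonzero — an error is detected).

0010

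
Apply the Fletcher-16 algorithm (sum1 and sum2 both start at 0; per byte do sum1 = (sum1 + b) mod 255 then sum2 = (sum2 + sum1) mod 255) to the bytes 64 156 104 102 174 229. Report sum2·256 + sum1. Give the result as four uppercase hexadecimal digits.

Running sums (mod 255):
  after byte 0 (64): sum1=64, sum2=64
  after byte 1 (156): sum1=220, sum2=29
  after byte 2 (104): sum1=69, sum2=98
  after byte 3 (102): sum1=171, sum2=14
  after byte 4 (174): sum1=90, sum2=104
  after byte 5 (229): sum1=64, sum2=168
Checksum = sum2·256 + sum1 = 168·256 + 64 = 43072 = 0xA840.

A840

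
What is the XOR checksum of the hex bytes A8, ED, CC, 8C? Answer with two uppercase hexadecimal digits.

XOR the bytes together:
  start with 0xA8
  0xA8 ⊕ 0xED = 0x45
  0x45 ⊕ 0xCC = 0x89
  0x89 ⊕ 0x8C = 0x05

05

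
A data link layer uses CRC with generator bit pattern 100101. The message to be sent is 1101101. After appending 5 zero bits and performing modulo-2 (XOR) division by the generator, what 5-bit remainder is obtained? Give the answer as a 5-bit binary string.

Append 5 zeros: 110110100000. Divide by 100101 (XOR where the leading bit is 1):
  pos 0: 110110 XOR 100101 = 010011
  pos 1: 100111 XOR 100101 = 000010
  pos 5: 100000 XOR 100101 = 000101
Remainder (last 5 bits) = 01010. This is the CRC / FCS.

01010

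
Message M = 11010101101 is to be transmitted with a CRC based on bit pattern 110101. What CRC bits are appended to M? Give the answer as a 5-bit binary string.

01000

Append 5 zeros: 1101010110100000. Divide by 110101 (XOR where the leading bit is 1):
  pos 0: 110101 XOR 110101 = 000000
  pos 7: 110100 XOR 110101 = 000001
Remainder (last 5 bits) = 01000. This is the CRC / FCS.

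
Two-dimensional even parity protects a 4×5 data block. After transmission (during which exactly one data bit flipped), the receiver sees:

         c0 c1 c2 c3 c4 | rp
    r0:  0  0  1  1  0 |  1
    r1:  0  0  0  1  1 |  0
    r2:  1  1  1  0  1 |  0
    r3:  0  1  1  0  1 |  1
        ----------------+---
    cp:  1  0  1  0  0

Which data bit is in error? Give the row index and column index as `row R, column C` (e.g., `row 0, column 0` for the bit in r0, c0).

row 0, column 4

Recompute each row's even parity and compare to rp:
  r0: data parity 0, sent rp 1 → mismatch
  r1: data parity 0, sent rp 0 → ok
  r2: data parity 0, sent rp 0 → ok
  r3: data parity 1, sent rp 1 → ok
Recompute each column's even parity and compare to cp:
  c0: data parity 1, sent cp 1 → ok
  c1: data parity 0, sent cp 0 → ok
  c2: data parity 1, sent cp 1 → ok
  c3: data parity 0, sent cp 0 → ok
  c4: data parity 1, sent cp 0 → mismatch
Exactly one row (r0) and one column (c4) fail → the flipped bit is at their intersection.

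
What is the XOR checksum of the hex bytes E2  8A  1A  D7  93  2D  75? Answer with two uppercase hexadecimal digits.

XOR the bytes together:
  start with 0xE2
  0xE2 ⊕ 0x8A = 0x68
  0x68 ⊕ 0x1A = 0x72
  0x72 ⊕ 0xD7 = 0xA5
  0xA5 ⊕ 0x93 = 0x36
  0x36 ⊕ 0x2D = 0x1B
  0x1B ⊕ 0x75 = 0x6E

6E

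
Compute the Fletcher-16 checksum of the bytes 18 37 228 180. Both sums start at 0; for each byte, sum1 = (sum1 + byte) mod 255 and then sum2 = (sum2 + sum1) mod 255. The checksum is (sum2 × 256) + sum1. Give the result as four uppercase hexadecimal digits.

36D0

Running sums (mod 255):
  after byte 0 (18): sum1=18, sum2=18
  after byte 1 (37): sum1=55, sum2=73
  after byte 2 (228): sum1=28, sum2=101
  after byte 3 (180): sum1=208, sum2=54
Checksum = sum2·256 + sum1 = 54·256 + 208 = 14032 = 0x36D0.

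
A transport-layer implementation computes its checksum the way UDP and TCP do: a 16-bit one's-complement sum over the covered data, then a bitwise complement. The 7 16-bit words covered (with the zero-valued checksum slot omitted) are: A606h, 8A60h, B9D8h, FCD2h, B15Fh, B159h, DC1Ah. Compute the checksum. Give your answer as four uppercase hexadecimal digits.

DA18

One's-complement addition (fold any carry out of bit 15 back into bit 0):
  0xA606 + 0x8A60 = 0x13066 → wrap carry → 0x3067
  0x3067 + 0xB9D8 = 0x0EA3F
  0xEA3F + 0xFCD2 = 0x1E711 → wrap carry → 0xE712
  0xE712 + 0xB15F = 0x19871 → wrap carry → 0x9872
  0x9872 + 0xB159 = 0x149CB → wrap carry → 0x49CC
  0x49CC + 0xDC1A = 0x125E6 → wrap carry → 0x25E7
One's-complement sum = 0x25E7.
Checksum = ~0x25E7 & 0xFFFF = 0xDA18.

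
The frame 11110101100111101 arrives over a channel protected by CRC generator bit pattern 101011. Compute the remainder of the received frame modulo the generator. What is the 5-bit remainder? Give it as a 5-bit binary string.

00000

Modulo-2 division of 11110101100111101 by 101011:
  pos 0: 111101 XOR 101011 = 010110
  pos 1: 101100 XOR 101011 = 000111
  pos 4: 111110 XOR 101011 = 010101
  pos 5: 101010 XOR 101011 = 000001
  pos 10: 111110 XOR 101011 = 010101
  pos 11: 101011 XOR 101011 = 000000
Remainder = 00000 (zero — the frame passes the CRC check).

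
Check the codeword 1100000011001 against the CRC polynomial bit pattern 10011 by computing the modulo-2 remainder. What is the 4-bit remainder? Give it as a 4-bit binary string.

Modulo-2 division of 1100000011001 by 10011:
  pos 0: 11000 XOR 10011 = 01011
  pos 1: 10110 XOR 10011 = 00101
  pos 3: 10100 XOR 10011 = 00111
  pos 5: 11111 XOR 10011 = 01100
  pos 6: 11000 XOR 10011 = 01011
  pos 7: 10110 XOR 10011 = 00101
Remainder = 1011 (nonzero — an error is detected).

1011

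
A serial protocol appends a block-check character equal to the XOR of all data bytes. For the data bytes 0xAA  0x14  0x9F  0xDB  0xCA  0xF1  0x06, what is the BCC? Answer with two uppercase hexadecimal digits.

XOR the bytes together:
  start with 0xAA
  0xAA ⊕ 0x14 = 0xBE
  0xBE ⊕ 0x9F = 0x21
  0x21 ⊕ 0xDB = 0xFA
  0xFA ⊕ 0xCA = 0x30
  0x30 ⊕ 0xF1 = 0xC1
  0xC1 ⊕ 0x06 = 0xC7

C7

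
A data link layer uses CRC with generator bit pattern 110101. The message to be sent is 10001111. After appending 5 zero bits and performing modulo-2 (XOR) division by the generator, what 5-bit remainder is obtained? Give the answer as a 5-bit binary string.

01011

Append 5 zeros: 1000111100000. Divide by 110101 (XOR where the leading bit is 1):
  pos 0: 100011 XOR 110101 = 010110
  pos 1: 101101 XOR 110101 = 011000
  pos 2: 110001 XOR 110101 = 000100
  pos 5: 100000 XOR 110101 = 010101
  pos 6: 101010 XOR 110101 = 011111
  pos 7: 111110 XOR 110101 = 001011
Remainder (last 5 bits) = 01011. This is the CRC / FCS.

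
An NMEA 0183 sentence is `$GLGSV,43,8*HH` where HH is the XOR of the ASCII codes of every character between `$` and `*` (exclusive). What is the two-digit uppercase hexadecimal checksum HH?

76

XOR the ASCII codes of the payload characters:
  'G' = 0x47 → acc = 0x47
  'L' = 0x4C → acc = 0x0B
  'G' = 0x47 → acc = 0x4C
  'S' = 0x53 → acc = 0x1F
  'V' = 0x56 → acc = 0x49
  ',' = 0x2C → acc = 0x65
  '4' = 0x34 → acc = 0x51
  '3' = 0x33 → acc = 0x62
  ',' = 0x2C → acc = 0x4E
  '8' = 0x38 → acc = 0x76
Checksum = 0x76.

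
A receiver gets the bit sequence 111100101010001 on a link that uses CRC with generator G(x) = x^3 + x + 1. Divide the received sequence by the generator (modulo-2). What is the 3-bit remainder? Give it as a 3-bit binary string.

Modulo-2 division of 111100101010001 by 1011:
  pos 0: 1111 XOR 1011 = 0100
  pos 1: 1000 XOR 1011 = 0011
  pos 3: 1101 XOR 1011 = 0110
  pos 4: 1100 XOR 1011 = 0111
  pos 5: 1111 XOR 1011 = 0100
  pos 6: 1000 XOR 1011 = 0011
  pos 8: 1110 XOR 1011 = 0101
  pos 9: 1010 XOR 1011 = 0001
Remainder = 101 (nonzero — an error is detected).

101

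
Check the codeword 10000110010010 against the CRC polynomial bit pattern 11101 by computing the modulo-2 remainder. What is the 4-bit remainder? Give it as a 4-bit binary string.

0010

Modulo-2 division of 10000110010010 by 11101:
  pos 0: 10000 XOR 11101 = 01101
  pos 1: 11011 XOR 11101 = 00110
  pos 3: 11010 XOR 11101 = 00111
  pos 5: 11101 XOR 11101 = 00000
Remainder = 0010 (nonzero — an error is detected).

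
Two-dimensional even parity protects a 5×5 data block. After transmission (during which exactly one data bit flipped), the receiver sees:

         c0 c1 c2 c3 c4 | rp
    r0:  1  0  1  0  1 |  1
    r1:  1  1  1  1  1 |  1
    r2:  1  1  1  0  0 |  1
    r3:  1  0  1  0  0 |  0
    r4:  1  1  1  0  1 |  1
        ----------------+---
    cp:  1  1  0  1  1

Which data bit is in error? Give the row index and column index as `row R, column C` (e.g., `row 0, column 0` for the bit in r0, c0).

row 4, column 2

Recompute each row's even parity and compare to rp:
  r0: data parity 1, sent rp 1 → ok
  r1: data parity 1, sent rp 1 → ok
  r2: data parity 1, sent rp 1 → ok
  r3: data parity 0, sent rp 0 → ok
  r4: data parity 0, sent rp 1 → mismatch
Recompute each column's even parity and compare to cp:
  c0: data parity 1, sent cp 1 → ok
  c1: data parity 1, sent cp 1 → ok
  c2: data parity 1, sent cp 0 → mismatch
  c3: data parity 1, sent cp 1 → ok
  c4: data parity 1, sent cp 1 → ok
Exactly one row (r4) and one column (c2) fail → the flipped bit is at their intersection.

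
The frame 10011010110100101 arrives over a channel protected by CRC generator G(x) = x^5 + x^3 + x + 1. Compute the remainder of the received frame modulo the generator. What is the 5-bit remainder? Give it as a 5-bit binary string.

Modulo-2 division of 10011010110100101 by 101011:
  pos 0: 100110 XOR 101011 = 001101
  pos 2: 110110 XOR 101011 = 011101
  pos 3: 111011 XOR 101011 = 010000
  pos 4: 100001 XOR 101011 = 001010
  pos 6: 101001 XOR 101011 = 000010
  pos 10: 100010 XOR 101011 = 001001
Remainder = 10011 (nonzero — an error is detected).

10011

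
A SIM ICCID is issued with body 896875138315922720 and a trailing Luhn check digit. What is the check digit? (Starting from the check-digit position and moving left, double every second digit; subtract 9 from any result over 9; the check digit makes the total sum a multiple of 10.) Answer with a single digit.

Partial digits right→left: 0 2 7 2 2 9 5 1 3 8 3 1 5 7 8 6 9 8
Double every second digit counting from the check-digit position (so the 1st, 3rd, 5th, ... of the partial from the right).
  doubled (with −9 where >9): 0 5 4 1 6 6 1 7 9 → sum 39
  kept as-is: 2 2 9 1 8 1 7 6 8 → sum 44
Total = 39 + 44 = 83.
Check digit = (10 − (83 mod 10)) mod 10 = 7.

7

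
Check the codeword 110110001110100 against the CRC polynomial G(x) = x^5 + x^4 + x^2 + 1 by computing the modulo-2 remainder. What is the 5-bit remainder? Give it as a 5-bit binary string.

Modulo-2 division of 110110001110100 by 110101:
  pos 0: 110110 XOR 110101 = 000011
  pos 4: 110011 XOR 110101 = 000110
  pos 7: 110101 XOR 110101 = 000000
Remainder = 00000 (zero — the frame passes the CRC check).

00000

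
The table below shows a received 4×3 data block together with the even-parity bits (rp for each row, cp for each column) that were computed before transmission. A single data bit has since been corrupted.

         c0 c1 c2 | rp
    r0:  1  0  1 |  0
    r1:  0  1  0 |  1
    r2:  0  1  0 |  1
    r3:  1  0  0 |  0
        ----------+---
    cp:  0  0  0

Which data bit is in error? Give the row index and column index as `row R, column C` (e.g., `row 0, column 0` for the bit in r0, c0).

row 3, column 2

Recompute each row's even parity and compare to rp:
  r0: data parity 0, sent rp 0 → ok
  r1: data parity 1, sent rp 1 → ok
  r2: data parity 1, sent rp 1 → ok
  r3: data parity 1, sent rp 0 → mismatch
Recompute each column's even parity and compare to cp:
  c0: data parity 0, sent cp 0 → ok
  c1: data parity 0, sent cp 0 → ok
  c2: data parity 1, sent cp 0 → mismatch
Exactly one row (r3) and one column (c2) fail → the flipped bit is at their intersection.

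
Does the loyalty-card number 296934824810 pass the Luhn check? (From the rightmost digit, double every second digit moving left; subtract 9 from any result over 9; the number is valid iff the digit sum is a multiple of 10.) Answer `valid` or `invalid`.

invalid

From the right, keep odd positions and double even positions (subtract 9 from any doubled value over 9):
  doubled (positions 2,4,...): 2 8 7 6 3 4 → sum 30
  kept (positions 1,3,...): 0 8 2 4 9 9 → sum 32
Total = 62.
62 mod 10 = 2, so the number is invalid.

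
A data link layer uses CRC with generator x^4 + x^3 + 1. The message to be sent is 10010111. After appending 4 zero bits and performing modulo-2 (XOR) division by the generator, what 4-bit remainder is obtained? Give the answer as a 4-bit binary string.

Append 4 zeros: 100101110000. Divide by 11001 (XOR where the leading bit is 1):
  pos 0: 10010 XOR 11001 = 01011
  pos 1: 10111 XOR 11001 = 01110
  pos 2: 11101 XOR 11001 = 00100
  pos 4: 10010 XOR 11001 = 01011
  pos 5: 10110 XOR 11001 = 01111
  pos 6: 11110 XOR 11001 = 00111
Remainder (last 4 bits) = 1110. This is the CRC / FCS.

1110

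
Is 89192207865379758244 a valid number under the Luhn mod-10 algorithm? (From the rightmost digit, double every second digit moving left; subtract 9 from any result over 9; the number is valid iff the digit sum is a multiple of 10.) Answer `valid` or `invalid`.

From the right, keep odd positions and double even positions (subtract 9 from any doubled value over 9):
  doubled (positions 2,4,...): 8 7 5 5 1 7 0 4 2 7 → sum 46
  kept (positions 1,3,...): 4 2 5 9 3 6 7 2 9 9 → sum 56
Total = 102.
102 mod 10 = 2, so the number is invalid.

invalid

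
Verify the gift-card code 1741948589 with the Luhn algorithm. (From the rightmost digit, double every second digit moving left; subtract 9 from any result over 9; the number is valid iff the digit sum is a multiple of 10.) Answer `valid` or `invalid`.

invalid

From the right, keep odd positions and double even positions (subtract 9 from any doubled value over 9):
  doubled (positions 2,4,...): 7 7 9 8 2 → sum 33
  kept (positions 1,3,...): 9 5 4 1 7 → sum 26
Total = 59.
59 mod 10 = 9, so the number is invalid.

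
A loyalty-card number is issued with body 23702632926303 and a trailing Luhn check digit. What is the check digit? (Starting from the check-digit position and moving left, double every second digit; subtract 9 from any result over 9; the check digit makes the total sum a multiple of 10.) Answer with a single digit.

Partial digits right→left: 3 0 3 6 2 9 2 3 6 2 0 7 3 2
Double every second digit counting from the check-digit position (so the 1st, 3rd, 5th, ... of the partial from the right).
  doubled (with −9 where >9): 6 6 4 4 3 0 6 → sum 29
  kept as-is: 0 6 9 3 2 7 2 → sum 29
Total = 29 + 29 = 58.
Check digit = (10 − (58 mod 10)) mod 10 = 2.

2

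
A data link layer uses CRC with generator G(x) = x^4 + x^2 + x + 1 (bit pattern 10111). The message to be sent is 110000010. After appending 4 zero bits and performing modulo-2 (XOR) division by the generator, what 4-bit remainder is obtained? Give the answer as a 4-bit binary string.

0111

Append 4 zeros: 1100000100000. Divide by 10111 (XOR where the leading bit is 1):
  pos 0: 11000 XOR 10111 = 01111
  pos 1: 11110 XOR 10111 = 01001
  pos 2: 10010 XOR 10111 = 00101
  pos 4: 10110 XOR 10111 = 00001
  pos 8: 10000 XOR 10111 = 00111
Remainder (last 4 bits) = 0111. This is the CRC / FCS.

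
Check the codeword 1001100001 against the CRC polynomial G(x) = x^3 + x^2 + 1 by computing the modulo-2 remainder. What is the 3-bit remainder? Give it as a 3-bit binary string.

000

Modulo-2 division of 1001100001 by 1101:
  pos 0: 1001 XOR 1101 = 0100
  pos 1: 1001 XOR 1101 = 0100
  pos 2: 1000 XOR 1101 = 0101
  pos 3: 1010 XOR 1101 = 0111
  pos 4: 1110 XOR 1101 = 0011
  pos 6: 1101 XOR 1101 = 0000
Remainder = 000 (zero — the frame passes the CRC check).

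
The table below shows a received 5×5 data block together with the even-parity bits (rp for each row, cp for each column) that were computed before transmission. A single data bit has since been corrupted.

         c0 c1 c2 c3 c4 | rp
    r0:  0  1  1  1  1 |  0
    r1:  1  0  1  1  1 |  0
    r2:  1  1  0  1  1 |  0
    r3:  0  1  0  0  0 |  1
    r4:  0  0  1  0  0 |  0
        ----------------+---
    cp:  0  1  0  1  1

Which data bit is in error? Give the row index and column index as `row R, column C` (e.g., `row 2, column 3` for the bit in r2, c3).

Recompute each row's even parity and compare to rp:
  r0: data parity 0, sent rp 0 → ok
  r1: data parity 0, sent rp 0 → ok
  r2: data parity 0, sent rp 0 → ok
  r3: data parity 1, sent rp 1 → ok
  r4: data parity 1, sent rp 0 → mismatch
Recompute each column's even parity and compare to cp:
  c0: data parity 0, sent cp 0 → ok
  c1: data parity 1, sent cp 1 → ok
  c2: data parity 1, sent cp 0 → mismatch
  c3: data parity 1, sent cp 1 → ok
  c4: data parity 1, sent cp 1 → ok
Exactly one row (r4) and one column (c2) fail → the flipped bit is at their intersection.

row 4, column 2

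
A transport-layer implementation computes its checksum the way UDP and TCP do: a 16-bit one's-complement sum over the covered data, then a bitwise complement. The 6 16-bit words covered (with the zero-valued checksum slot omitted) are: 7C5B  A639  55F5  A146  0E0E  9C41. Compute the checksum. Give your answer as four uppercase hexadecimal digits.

3BDF

One's-complement addition (fold any carry out of bit 15 back into bit 0):
  0x7C5B + 0xA639 = 0x12294 → wrap carry → 0x2295
  0x2295 + 0x55F5 = 0x0788A
  0x788A + 0xA146 = 0x119D0 → wrap carry → 0x19D1
  0x19D1 + 0x0E0E = 0x027DF
  0x27DF + 0x9C41 = 0x0C420
One's-complement sum = 0xC420.
Checksum = ~0xC420 & 0xFFFF = 0x3BDF.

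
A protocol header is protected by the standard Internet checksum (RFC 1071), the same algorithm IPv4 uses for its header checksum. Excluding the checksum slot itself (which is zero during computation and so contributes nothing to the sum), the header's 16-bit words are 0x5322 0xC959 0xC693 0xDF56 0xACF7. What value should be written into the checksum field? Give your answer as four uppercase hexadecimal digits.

One's-complement addition (fold any carry out of bit 15 back into bit 0):
  0x5322 + 0xC959 = 0x11C7B → wrap carry → 0x1C7C
  0x1C7C + 0xC693 = 0x0E30F
  0xE30F + 0xDF56 = 0x1C265 → wrap carry → 0xC266
  0xC266 + 0xACF7 = 0x16F5D → wrap carry → 0x6F5E
One's-complement sum = 0x6F5E.
Checksum = ~0x6F5E & 0xFFFF = 0x90A1.

90A1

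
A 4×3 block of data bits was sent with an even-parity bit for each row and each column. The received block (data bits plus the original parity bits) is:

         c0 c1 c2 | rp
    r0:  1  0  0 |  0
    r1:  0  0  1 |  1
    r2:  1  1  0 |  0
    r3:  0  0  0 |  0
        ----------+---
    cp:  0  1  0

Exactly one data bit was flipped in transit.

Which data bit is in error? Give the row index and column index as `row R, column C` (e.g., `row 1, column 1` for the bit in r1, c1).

row 0, column 2

Recompute each row's even parity and compare to rp:
  r0: data parity 1, sent rp 0 → mismatch
  r1: data parity 1, sent rp 1 → ok
  r2: data parity 0, sent rp 0 → ok
  r3: data parity 0, sent rp 0 → ok
Recompute each column's even parity and compare to cp:
  c0: data parity 0, sent cp 0 → ok
  c1: data parity 1, sent cp 1 → ok
  c2: data parity 1, sent cp 0 → mismatch
Exactly one row (r0) and one column (c2) fail → the flipped bit is at their intersection.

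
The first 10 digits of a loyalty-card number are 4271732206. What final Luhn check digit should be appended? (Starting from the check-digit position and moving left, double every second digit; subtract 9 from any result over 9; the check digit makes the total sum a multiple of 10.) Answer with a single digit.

Partial digits right→left: 6 0 2 2 3 7 1 7 2 4
Double every second digit counting from the check-digit position (so the 1st, 3rd, 5th, ... of the partial from the right).
  doubled (with −9 where >9): 3 4 6 2 4 → sum 19
  kept as-is: 0 2 7 7 4 → sum 20
Total = 19 + 20 = 39.
Check digit = (10 − (39 mod 10)) mod 10 = 1.

1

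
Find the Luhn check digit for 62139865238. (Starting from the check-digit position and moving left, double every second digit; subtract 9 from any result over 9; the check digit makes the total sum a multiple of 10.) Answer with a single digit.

1

Partial digits right→left: 8 3 2 5 6 8 9 3 1 2 6
Double every second digit counting from the check-digit position (so the 1st, 3rd, 5th, ... of the partial from the right).
  doubled (with −9 where >9): 7 4 3 9 2 3 → sum 28
  kept as-is: 3 5 8 3 2 → sum 21
Total = 28 + 21 = 49.
Check digit = (10 − (49 mod 10)) mod 10 = 1.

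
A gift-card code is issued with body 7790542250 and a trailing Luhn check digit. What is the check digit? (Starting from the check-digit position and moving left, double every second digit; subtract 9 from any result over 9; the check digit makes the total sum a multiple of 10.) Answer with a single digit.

5

Partial digits right→left: 0 5 2 2 4 5 0 9 7 7
Double every second digit counting from the check-digit position (so the 1st, 3rd, 5th, ... of the partial from the right).
  doubled (with −9 where >9): 0 4 8 0 5 → sum 17
  kept as-is: 5 2 5 9 7 → sum 28
Total = 17 + 28 = 45.
Check digit = (10 − (45 mod 10)) mod 10 = 5.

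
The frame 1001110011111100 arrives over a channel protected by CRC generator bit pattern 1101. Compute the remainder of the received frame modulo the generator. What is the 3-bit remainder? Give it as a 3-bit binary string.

001

Modulo-2 division of 1001110011111100 by 1101:
  pos 0: 1001 XOR 1101 = 0100
  pos 1: 1001 XOR 1101 = 0100
  pos 2: 1001 XOR 1101 = 0100
  pos 3: 1000 XOR 1101 = 0101
  pos 4: 1010 XOR 1101 = 0111
  pos 5: 1111 XOR 1101 = 0010
  pos 7: 1011 XOR 1101 = 0110
  pos 8: 1101 XOR 1101 = 0000
  pos 12: 1100 XOR 1101 = 0001
Remainder = 001 (nonzero — an error is detected).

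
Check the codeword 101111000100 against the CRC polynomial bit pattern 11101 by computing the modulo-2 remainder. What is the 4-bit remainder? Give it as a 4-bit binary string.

Modulo-2 division of 101111000100 by 11101:
  pos 0: 10111 XOR 11101 = 01010
  pos 1: 10101 XOR 11101 = 01000
  pos 2: 10000 XOR 11101 = 01101
  pos 3: 11010 XOR 11101 = 00111
  pos 5: 11101 XOR 11101 = 00000
Remainder = 0000 (zero — the frame passes the CRC check).

0000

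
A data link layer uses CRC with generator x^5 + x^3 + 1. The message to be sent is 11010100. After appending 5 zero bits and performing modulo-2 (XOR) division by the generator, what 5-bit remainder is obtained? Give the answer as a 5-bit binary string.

Append 5 zeros: 1101010000000. Divide by 101001 (XOR where the leading bit is 1):
  pos 0: 110101 XOR 101001 = 011100
  pos 1: 111000 XOR 101001 = 010001
  pos 2: 100010 XOR 101001 = 001011
  pos 4: 101100 XOR 101001 = 000101
  pos 7: 101000 XOR 101001 = 000001
Remainder (last 5 bits) = 00001. This is the CRC / FCS.

00001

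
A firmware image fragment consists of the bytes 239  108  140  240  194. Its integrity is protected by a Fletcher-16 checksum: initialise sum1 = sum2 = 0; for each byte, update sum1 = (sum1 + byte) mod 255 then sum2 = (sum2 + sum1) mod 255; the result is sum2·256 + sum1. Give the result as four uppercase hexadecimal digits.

Running sums (mod 255):
  after byte 0 (239): sum1=239, sum2=239
  after byte 1 (108): sum1=92, sum2=76
  after byte 2 (140): sum1=232, sum2=53
  after byte 3 (240): sum1=217, sum2=15
  after byte 4 (194): sum1=156, sum2=171
Checksum = sum2·256 + sum1 = 171·256 + 156 = 43932 = 0xAB9C.

AB9C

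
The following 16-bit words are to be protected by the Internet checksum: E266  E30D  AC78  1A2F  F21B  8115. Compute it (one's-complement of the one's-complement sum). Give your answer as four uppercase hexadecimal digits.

One's-complement addition (fold any carry out of bit 15 back into bit 0):
  0xE266 + 0xE30D = 0x1C573 → wrap carry → 0xC574
  0xC574 + 0xAC78 = 0x171EC → wrap carry → 0x71ED
  0x71ED + 0x1A2F = 0x08C1C
  0x8C1C + 0xF21B = 0x17E37 → wrap carry → 0x7E38
  0x7E38 + 0x8115 = 0x0FF4D
One's-complement sum = 0xFF4D.
Checksum = ~0xFF4D & 0xFFFF = 0x00B2.

00B2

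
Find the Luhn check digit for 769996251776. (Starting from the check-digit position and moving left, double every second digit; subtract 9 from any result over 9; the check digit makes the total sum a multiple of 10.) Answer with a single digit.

1

Partial digits right→left: 6 7 7 1 5 2 6 9 9 9 6 7
Double every second digit counting from the check-digit position (so the 1st, 3rd, 5th, ... of the partial from the right).
  doubled (with −9 where >9): 3 5 1 3 9 3 → sum 24
  kept as-is: 7 1 2 9 9 7 → sum 35
Total = 24 + 35 = 59.
Check digit = (10 − (59 mod 10)) mod 10 = 1.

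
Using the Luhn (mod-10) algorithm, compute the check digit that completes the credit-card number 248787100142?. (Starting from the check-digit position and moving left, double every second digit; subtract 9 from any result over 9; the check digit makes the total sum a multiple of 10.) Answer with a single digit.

Partial digits right→left: 2 4 1 0 0 1 7 8 7 8 4 2
Double every second digit counting from the check-digit position (so the 1st, 3rd, 5th, ... of the partial from the right).
  doubled (with −9 where >9): 4 2 0 5 5 8 → sum 24
  kept as-is: 4 0 1 8 8 2 → sum 23
Total = 24 + 23 = 47.
Check digit = (10 − (47 mod 10)) mod 10 = 3.

3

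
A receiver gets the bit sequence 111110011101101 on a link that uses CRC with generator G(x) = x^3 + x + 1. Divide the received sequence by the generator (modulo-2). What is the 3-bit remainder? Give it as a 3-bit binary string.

Modulo-2 division of 111110011101101 by 1011:
  pos 0: 1111 XOR 1011 = 0100
  pos 1: 1001 XOR 1011 = 0010
  pos 3: 1000 XOR 1011 = 0011
  pos 5: 1111 XOR 1011 = 0100
  pos 6: 1001 XOR 1011 = 0010
  pos 8: 1001 XOR 1011 = 0010
  pos 10: 1010 XOR 1011 = 0001
Remainder = 011 (nonzero — an error is detected).

011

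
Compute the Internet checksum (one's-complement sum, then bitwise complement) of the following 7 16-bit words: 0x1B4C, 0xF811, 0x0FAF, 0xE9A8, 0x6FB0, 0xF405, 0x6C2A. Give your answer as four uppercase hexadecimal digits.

One's-complement addition (fold any carry out of bit 15 back into bit 0):
  0x1B4C + 0xF811 = 0x1135D → wrap carry → 0x135E
  0x135E + 0x0FAF = 0x0230D
  0x230D + 0xE9A8 = 0x10CB5 → wrap carry → 0x0CB6
  0x0CB6 + 0x6FB0 = 0x07C66
  0x7C66 + 0xF405 = 0x1706B → wrap carry → 0x706C
  0x706C + 0x6C2A = 0x0DC96
One's-complement sum = 0xDC96.
Checksum = ~0xDC96 & 0xFFFF = 0x2369.

2369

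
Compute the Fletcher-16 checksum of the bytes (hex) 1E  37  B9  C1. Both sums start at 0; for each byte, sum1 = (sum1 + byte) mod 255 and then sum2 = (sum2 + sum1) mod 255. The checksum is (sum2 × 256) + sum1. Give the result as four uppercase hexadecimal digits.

53D0

Running sums (mod 255):
  after byte 0 (1E): sum1=30, sum2=30
  after byte 1 (37): sum1=85, sum2=115
  after byte 2 (B9): sum1=15, sum2=130
  after byte 3 (C1): sum1=208, sum2=83
Checksum = sum2·256 + sum1 = 83·256 + 208 = 21456 = 0x53D0.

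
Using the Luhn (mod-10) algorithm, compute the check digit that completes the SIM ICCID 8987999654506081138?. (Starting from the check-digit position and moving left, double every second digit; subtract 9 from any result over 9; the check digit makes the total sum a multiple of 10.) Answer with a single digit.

Partial digits right→left: 8 3 1 1 8 0 6 0 5 4 5 6 9 9 9 7 8 9 8
Double every second digit counting from the check-digit position (so the 1st, 3rd, 5th, ... of the partial from the right).
  doubled (with −9 where >9): 7 2 7 3 1 1 9 9 7 7 → sum 53
  kept as-is: 3 1 0 0 4 6 9 7 9 → sum 39
Total = 53 + 39 = 92.
Check digit = (10 − (92 mod 10)) mod 10 = 8.

8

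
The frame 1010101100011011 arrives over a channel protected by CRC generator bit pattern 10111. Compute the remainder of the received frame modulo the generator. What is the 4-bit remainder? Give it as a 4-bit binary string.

Modulo-2 division of 1010101100011011 by 10111:
  pos 0: 10101 XOR 10111 = 00010
  pos 3: 10011 XOR 10111 = 00100
  pos 5: 10000 XOR 10111 = 00111
  pos 7: 11101 XOR 10111 = 01010
  pos 8: 10101 XOR 10111 = 00010
  pos 11: 10011 XOR 10111 = 00100
Remainder = 0100 (nonzero — an error is detected).

0100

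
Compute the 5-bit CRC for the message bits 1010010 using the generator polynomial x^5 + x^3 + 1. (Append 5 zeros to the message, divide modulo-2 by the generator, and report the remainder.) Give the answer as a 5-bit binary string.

Append 5 zeros: 101001000000. Divide by 101001 (XOR where the leading bit is 1):
  pos 0: 101001 XOR 101001 = 000000
Remainder (last 5 bits) = 00000. This is the CRC / FCS.

00000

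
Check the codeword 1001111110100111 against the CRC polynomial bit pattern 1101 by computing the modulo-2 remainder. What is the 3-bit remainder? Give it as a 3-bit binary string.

000

Modulo-2 division of 1001111110100111 by 1101:
  pos 0: 1001 XOR 1101 = 0100
  pos 1: 1001 XOR 1101 = 0100
  pos 2: 1001 XOR 1101 = 0100
  pos 3: 1001 XOR 1101 = 0100
  pos 4: 1001 XOR 1101 = 0100
  pos 5: 1001 XOR 1101 = 0100
  pos 6: 1000 XOR 1101 = 0101
  pos 7: 1011 XOR 1101 = 0110
  pos 8: 1100 XOR 1101 = 0001
  pos 11: 1011 XOR 1101 = 0110
  pos 12: 1101 XOR 1101 = 0000
Remainder = 000 (zero — the frame passes the CRC check).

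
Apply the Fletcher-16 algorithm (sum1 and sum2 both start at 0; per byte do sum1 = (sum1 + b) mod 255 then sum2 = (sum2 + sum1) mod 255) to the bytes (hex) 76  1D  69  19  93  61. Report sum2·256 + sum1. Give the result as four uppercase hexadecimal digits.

Running sums (mod 255):
  after byte 0 (76): sum1=118, sum2=118
  after byte 1 (1D): sum1=147, sum2=10
  after byte 2 (69): sum1=252, sum2=7
  after byte 3 (19): sum1=22, sum2=29
  after byte 4 (93): sum1=169, sum2=198
  after byte 5 (61): sum1=11, sum2=209
Checksum = sum2·256 + sum1 = 209·256 + 11 = 53515 = 0xD10B.

D10B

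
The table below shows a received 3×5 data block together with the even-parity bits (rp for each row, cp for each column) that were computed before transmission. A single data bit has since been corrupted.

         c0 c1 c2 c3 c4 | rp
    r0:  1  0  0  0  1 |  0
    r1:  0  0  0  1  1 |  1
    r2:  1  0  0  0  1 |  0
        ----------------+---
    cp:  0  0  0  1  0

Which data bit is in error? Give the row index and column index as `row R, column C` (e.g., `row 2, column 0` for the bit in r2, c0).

Recompute each row's even parity and compare to rp:
  r0: data parity 0, sent rp 0 → ok
  r1: data parity 0, sent rp 1 → mismatch
  r2: data parity 0, sent rp 0 → ok
Recompute each column's even parity and compare to cp:
  c0: data parity 0, sent cp 0 → ok
  c1: data parity 0, sent cp 0 → ok
  c2: data parity 0, sent cp 0 → ok
  c3: data parity 1, sent cp 1 → ok
  c4: data parity 1, sent cp 0 → mismatch
Exactly one row (r1) and one column (c4) fail → the flipped bit is at their intersection.

row 1, column 4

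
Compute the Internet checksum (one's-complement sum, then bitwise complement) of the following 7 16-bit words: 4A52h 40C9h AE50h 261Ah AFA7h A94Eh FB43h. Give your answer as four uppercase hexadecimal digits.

4C3F

One's-complement addition (fold any carry out of bit 15 back into bit 0):
  0x4A52 + 0x40C9 = 0x08B1B
  0x8B1B + 0xAE50 = 0x1396B → wrap carry → 0x396C
  0x396C + 0x261A = 0x05F86
  0x5F86 + 0xAFA7 = 0x10F2D → wrap carry → 0x0F2E
  0x0F2E + 0xA94E = 0x0B87C
  0xB87C + 0xFB43 = 0x1B3BF → wrap carry → 0xB3C0
One's-complement sum = 0xB3C0.
Checksum = ~0xB3C0 & 0xFFFF = 0x4C3F.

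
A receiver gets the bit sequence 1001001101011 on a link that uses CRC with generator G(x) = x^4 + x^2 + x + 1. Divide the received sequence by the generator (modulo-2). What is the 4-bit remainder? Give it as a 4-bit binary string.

Modulo-2 division of 1001001101011 by 10111:
  pos 0: 10010 XOR 10111 = 00101
  pos 2: 10101 XOR 10111 = 00010
  pos 5: 10101 XOR 10111 = 00010
  pos 8: 10011 XOR 10111 = 00100
Remainder = 0100 (nonzero — an error is detected).

0100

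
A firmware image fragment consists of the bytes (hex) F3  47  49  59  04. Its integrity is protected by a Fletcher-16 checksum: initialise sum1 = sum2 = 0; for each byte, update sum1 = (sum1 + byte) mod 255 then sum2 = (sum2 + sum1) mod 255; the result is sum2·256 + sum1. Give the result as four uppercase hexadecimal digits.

73E1

Running sums (mod 255):
  after byte 0 (F3): sum1=243, sum2=243
  after byte 1 (47): sum1=59, sum2=47
  after byte 2 (49): sum1=132, sum2=179
  after byte 3 (59): sum1=221, sum2=145
  after byte 4 (04): sum1=225, sum2=115
Checksum = sum2·256 + sum1 = 115·256 + 225 = 29665 = 0x73E1.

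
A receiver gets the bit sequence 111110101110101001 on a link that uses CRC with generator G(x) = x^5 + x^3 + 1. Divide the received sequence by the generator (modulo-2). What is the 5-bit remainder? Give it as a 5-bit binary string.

00001

Modulo-2 division of 111110101110101001 by 101001:
  pos 0: 111110 XOR 101001 = 010111
  pos 1: 101111 XOR 101001 = 000110
  pos 4: 110011 XOR 101001 = 011010
  pos 5: 110101 XOR 101001 = 011100
  pos 6: 111000 XOR 101001 = 010001
  pos 7: 100011 XOR 101001 = 001010
  pos 9: 101001 XOR 101001 = 000000
Remainder = 00001 (nonzero — an error is detected).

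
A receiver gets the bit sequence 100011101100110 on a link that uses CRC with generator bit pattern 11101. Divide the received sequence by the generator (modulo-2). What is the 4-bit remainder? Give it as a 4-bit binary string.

0000

Modulo-2 division of 100011101100110 by 11101:
  pos 0: 10001 XOR 11101 = 01100
  pos 1: 11001 XOR 11101 = 00100
  pos 3: 10010 XOR 11101 = 01111
  pos 4: 11111 XOR 11101 = 00010
  pos 7: 10100 XOR 11101 = 01001
  pos 8: 10011 XOR 11101 = 01110
  pos 9: 11101 XOR 11101 = 00000
Remainder = 0000 (zero — the frame passes the CRC check).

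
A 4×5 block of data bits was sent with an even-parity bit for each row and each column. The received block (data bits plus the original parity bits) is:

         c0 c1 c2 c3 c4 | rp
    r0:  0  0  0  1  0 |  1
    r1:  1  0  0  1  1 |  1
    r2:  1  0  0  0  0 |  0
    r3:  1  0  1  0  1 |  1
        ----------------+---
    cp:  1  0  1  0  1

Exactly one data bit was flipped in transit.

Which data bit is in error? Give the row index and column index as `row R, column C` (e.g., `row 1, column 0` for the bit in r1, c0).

Recompute each row's even parity and compare to rp:
  r0: data parity 1, sent rp 1 → ok
  r1: data parity 1, sent rp 1 → ok
  r2: data parity 1, sent rp 0 → mismatch
  r3: data parity 1, sent rp 1 → ok
Recompute each column's even parity and compare to cp:
  c0: data parity 1, sent cp 1 → ok
  c1: data parity 0, sent cp 0 → ok
  c2: data parity 1, sent cp 1 → ok
  c3: data parity 0, sent cp 0 → ok
  c4: data parity 0, sent cp 1 → mismatch
Exactly one row (r2) and one column (c4) fail → the flipped bit is at their intersection.

row 2, column 4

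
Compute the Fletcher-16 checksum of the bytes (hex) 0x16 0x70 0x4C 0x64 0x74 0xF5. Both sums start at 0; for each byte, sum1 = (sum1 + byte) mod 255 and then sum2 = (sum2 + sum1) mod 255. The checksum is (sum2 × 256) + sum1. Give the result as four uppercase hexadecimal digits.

F3A1

Running sums (mod 255):
  after byte 0 (0x16): sum1=22, sum2=22
  after byte 1 (0x70): sum1=134, sum2=156
  after byte 2 (0x4C): sum1=210, sum2=111
  after byte 3 (0x64): sum1=55, sum2=166
  after byte 4 (0x74): sum1=171, sum2=82
  after byte 5 (0xF5): sum1=161, sum2=243
Checksum = sum2·256 + sum1 = 243·256 + 161 = 62369 = 0xF3A1.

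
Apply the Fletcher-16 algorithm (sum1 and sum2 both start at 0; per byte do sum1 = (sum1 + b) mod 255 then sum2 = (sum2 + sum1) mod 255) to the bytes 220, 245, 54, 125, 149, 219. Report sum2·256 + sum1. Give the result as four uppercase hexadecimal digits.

Running sums (mod 255):
  after byte 0 (220): sum1=220, sum2=220
  after byte 1 (245): sum1=210, sum2=175
  after byte 2 (54): sum1=9, sum2=184
  after byte 3 (125): sum1=134, sum2=63
  after byte 4 (149): sum1=28, sum2=91
  after byte 5 (219): sum1=247, sum2=83
Checksum = sum2·256 + sum1 = 83·256 + 247 = 21495 = 0x53F7.

53F7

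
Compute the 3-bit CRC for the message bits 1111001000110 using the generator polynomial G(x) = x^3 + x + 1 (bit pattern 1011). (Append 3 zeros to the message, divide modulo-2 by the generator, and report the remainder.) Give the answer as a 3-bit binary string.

Append 3 zeros: 1111001000110000. Divide by 1011 (XOR where the leading bit is 1):
  pos 0: 1111 XOR 1011 = 0100
  pos 1: 1000 XOR 1011 = 0011
  pos 3: 1101 XOR 1011 = 0110
  pos 4: 1100 XOR 1011 = 0111
  pos 5: 1110 XOR 1011 = 0101
  pos 6: 1010 XOR 1011 = 0001
  pos 9: 1110 XOR 1011 = 0101
  pos 10: 1010 XOR 1011 = 0001
Remainder (last 3 bits) = 100. This is the CRC / FCS.

100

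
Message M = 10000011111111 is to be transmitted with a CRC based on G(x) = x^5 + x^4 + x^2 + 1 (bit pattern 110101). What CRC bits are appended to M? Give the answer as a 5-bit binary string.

Append 5 zeros: 1000001111111100000. Divide by 110101 (XOR where the leading bit is 1):
  pos 0: 100000 XOR 110101 = 010101
  pos 1: 101011 XOR 110101 = 011110
  pos 2: 111101 XOR 110101 = 001000
  pos 4: 100011 XOR 110101 = 010110
  pos 5: 101101 XOR 110101 = 011000
  pos 6: 110001 XOR 110101 = 000100
  pos 9: 100110 XOR 110101 = 010011
  pos 10: 100110 XOR 110101 = 010011
  pos 11: 100110 XOR 110101 = 010011
  pos 12: 100110 XOR 110101 = 010011
  pos 13: 100110 XOR 110101 = 010011
Remainder (last 5 bits) = 10011. This is the CRC / FCS.

10011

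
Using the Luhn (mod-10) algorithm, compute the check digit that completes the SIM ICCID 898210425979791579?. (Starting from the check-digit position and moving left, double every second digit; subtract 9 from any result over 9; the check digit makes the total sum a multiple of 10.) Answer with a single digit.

Partial digits right→left: 9 7 5 1 9 7 9 7 9 5 2 4 0 1 2 8 9 8
Double every second digit counting from the check-digit position (so the 1st, 3rd, 5th, ... of the partial from the right).
  doubled (with −9 where >9): 9 1 9 9 9 4 0 4 9 → sum 54
  kept as-is: 7 1 7 7 5 4 1 8 8 → sum 48
Total = 54 + 48 = 102.
Check digit = (10 − (102 mod 10)) mod 10 = 8.

8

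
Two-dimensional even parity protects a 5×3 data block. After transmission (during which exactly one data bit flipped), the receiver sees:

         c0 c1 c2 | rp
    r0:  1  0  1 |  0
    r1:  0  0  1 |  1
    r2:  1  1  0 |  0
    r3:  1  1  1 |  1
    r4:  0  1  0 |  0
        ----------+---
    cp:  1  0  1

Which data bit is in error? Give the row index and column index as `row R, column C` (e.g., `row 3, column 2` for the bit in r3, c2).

Recompute each row's even parity and compare to rp:
  r0: data parity 0, sent rp 0 → ok
  r1: data parity 1, sent rp 1 → ok
  r2: data parity 0, sent rp 0 → ok
  r3: data parity 1, sent rp 1 → ok
  r4: data parity 1, sent rp 0 → mismatch
Recompute each column's even parity and compare to cp:
  c0: data parity 1, sent cp 1 → ok
  c1: data parity 1, sent cp 0 → mismatch
  c2: data parity 1, sent cp 1 → ok
Exactly one row (r4) and one column (c1) fail → the flipped bit is at their intersection.

row 4, column 1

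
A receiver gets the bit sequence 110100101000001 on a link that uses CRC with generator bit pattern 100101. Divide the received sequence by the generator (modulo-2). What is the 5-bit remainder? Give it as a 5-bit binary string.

00000

Modulo-2 division of 110100101000001 by 100101:
  pos 0: 110100 XOR 100101 = 010001
  pos 1: 100011 XOR 100101 = 000110
  pos 4: 110010 XOR 100101 = 010111
  pos 5: 101110 XOR 100101 = 001011
  pos 7: 101100 XOR 100101 = 001001
  pos 9: 100101 XOR 100101 = 000000
Remainder = 00000 (zero — the frame passes the CRC check).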